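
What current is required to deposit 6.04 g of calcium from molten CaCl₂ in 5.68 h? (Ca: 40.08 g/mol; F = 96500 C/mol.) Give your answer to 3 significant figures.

1.42 A

n(Ca) = 6.04 / 40.08 = 0.1507 mol
Ca²⁺ + 2e⁻ → Ca, so n(e⁻) = 2 × 0.1507 = 0.3014 mol
Q = 0.3014 × 96500 = 29090 C
I = Q / t = 29090 / 20448 s = 1.42 A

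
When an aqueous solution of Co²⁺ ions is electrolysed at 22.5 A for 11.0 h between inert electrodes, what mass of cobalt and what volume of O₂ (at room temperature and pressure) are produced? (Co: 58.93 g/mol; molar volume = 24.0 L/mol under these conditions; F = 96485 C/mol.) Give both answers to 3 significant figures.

Q = 22.5 × 39600 = 8.910×10^5 C; n(e⁻) = 8.910×10^5 / 96485 = 9.235 mol
Cathode: Co²⁺ + 2e⁻ → Co → n(Co) = 9.235/2 = 4.618 mol → 272 g
Anode: 2H₂O → O₂ + 4H⁺ + 4e⁻ → n(O₂) = 9.235/4 = 2.309 mol → 55.4 L

272 g Co; 55.4 L O₂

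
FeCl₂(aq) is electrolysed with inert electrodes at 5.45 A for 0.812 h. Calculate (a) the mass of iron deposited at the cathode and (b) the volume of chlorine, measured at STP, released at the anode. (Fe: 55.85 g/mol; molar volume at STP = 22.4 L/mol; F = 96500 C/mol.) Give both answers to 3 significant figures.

Q = 5.45 × 2923.2 = 15930 C; n(e⁻) = 15930 / 96500 = 0.1651 mol
Cathode: Fe²⁺ + 2e⁻ → Fe → n(Fe) = 0.1651/2 = 0.08255 mol → 4.61 g
Anode: 2Cl⁻ → Cl₂ + 2e⁻ → n(Cl₂) = 0.1651/2 = 0.08255 mol → 1.85 L

4.61 g Fe; 1.85 L Cl₂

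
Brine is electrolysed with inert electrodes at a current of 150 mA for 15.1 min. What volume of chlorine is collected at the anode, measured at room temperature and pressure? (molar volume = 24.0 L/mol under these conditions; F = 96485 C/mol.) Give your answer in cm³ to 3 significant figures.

Q = It = 0.150 × 906 = 135.9 C
Moles of electrons = 135.9 / 96485 = 0.001409 mol
2Cl⁻ → Cl₂ + 2e⁻, so n(Cl₂) = 0.001409 / 2 = 7.045×10^-4 mol
V = 7.045×10^-4 × 24.0 = 0.01691 L
= 16.9 cm³

16.9 cm³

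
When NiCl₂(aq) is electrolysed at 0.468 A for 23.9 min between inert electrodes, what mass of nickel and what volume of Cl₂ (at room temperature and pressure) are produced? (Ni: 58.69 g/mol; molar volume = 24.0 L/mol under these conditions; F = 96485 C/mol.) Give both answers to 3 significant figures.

0.204 g Ni; 0.0835 L Cl₂

Q = 0.468 × 1434 = 671.1 C; n(e⁻) = 671.1 / 96485 = 0.006955 mol
Cathode: Ni²⁺ + 2e⁻ → Ni → n(Ni) = 0.006955/2 = 0.003478 mol → 0.204 g
Anode: 2Cl⁻ → Cl₂ + 2e⁻ → n(Cl₂) = 0.006955/2 = 0.003478 mol → 0.0835 L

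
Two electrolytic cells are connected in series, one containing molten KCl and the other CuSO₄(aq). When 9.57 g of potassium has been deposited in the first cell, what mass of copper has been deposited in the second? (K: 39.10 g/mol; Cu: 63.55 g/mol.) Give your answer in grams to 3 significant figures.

n(K) = 9.57 / 39.10 = 0.2448 mol
K⁺ + e⁻ → K, so n(e⁻) = 0.2448 mol
Same current for the same time ⇒ same n(e⁻) = 0.2448 mol in both cells.
Cu²⁺ + 2e⁻ → Cu, so n(Cu) = 0.2448 / 2 = 0.1224 mol
m(Cu) = 0.1224 × 63.55 = 7.78 g

7.78 g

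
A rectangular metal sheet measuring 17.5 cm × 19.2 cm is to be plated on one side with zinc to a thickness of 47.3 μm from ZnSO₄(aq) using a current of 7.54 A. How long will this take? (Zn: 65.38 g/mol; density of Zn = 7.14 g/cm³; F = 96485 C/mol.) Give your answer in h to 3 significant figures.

Plated area = 17.5 × 19.2 = 336.0 cm²
Volume = 336.0 × 47.3×10⁻⁴ cm = 1.589 cm³
m(Zn) = 1.589 × 7.14 = 11.35 g
n(Zn) = 11.35 / 65.38 = 0.1736 mol; n(e⁻) = 2 × 0.1736 = 0.3472 mol
Q = 0.3472 × 96485 = 33500 C
t = 33500 / 7.54 = 4443 s = 1.23 h

1.23 h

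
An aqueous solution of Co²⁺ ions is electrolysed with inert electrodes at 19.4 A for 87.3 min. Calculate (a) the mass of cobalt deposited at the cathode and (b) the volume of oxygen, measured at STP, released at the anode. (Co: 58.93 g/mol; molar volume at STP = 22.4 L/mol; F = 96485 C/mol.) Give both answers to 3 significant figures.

Q = 19.4 × 5238 = 1.016×10^5 C; n(e⁻) = 1.016×10^5 / 96485 = 1.053 mol
Cathode: Co²⁺ + 2e⁻ → Co → n(Co) = 1.053/2 = 0.5265 mol → 31.0 g
Anode: 2H₂O → O₂ + 4H⁺ + 4e⁻ → n(O₂) = 1.053/4 = 0.2633 mol → 5.90 L

31.0 g Co; 5.90 L O₂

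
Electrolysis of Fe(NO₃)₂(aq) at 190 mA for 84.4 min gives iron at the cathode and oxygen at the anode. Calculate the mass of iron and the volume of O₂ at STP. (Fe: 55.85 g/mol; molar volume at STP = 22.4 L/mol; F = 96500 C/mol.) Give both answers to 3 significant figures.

0.278 g Fe; 0.0558 L O₂

Q = 0.190 × 5064 = 962.2 C; n(e⁻) = 962.2 / 96500 = 0.009971 mol
Cathode: Fe²⁺ + 2e⁻ → Fe → n(Fe) = 0.009971/2 = 0.004986 mol → 0.278 g
Anode: 2H₂O → O₂ + 4H⁺ + 4e⁻ → n(O₂) = 0.009971/4 = 0.002493 mol → 0.0558 L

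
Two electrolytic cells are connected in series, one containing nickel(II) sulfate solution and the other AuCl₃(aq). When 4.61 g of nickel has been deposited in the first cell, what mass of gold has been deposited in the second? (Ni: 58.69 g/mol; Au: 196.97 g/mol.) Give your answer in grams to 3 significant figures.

10.3 g

n(Ni) = 4.61 / 58.69 = 0.07855 mol
Ni²⁺ + 2e⁻ → Ni, so n(e⁻) = 2 × 0.07855 = 0.1571 mol
The cells are in series, so the same charge (and hence the same n(e⁻) = 0.1571 mol) passes through both.
Au³⁺ + 3e⁻ → Au, so n(Au) = 0.1571 / 3 = 0.05237 mol
m(Au) = 0.05237 × 196.97 = 10.3 g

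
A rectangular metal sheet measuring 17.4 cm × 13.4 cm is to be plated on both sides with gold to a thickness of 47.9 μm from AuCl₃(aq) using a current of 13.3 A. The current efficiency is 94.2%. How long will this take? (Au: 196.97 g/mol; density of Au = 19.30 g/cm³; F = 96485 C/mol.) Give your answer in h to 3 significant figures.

Plated area = 2 × 17.4 × 13.4 = 466.3 cm²
Volume = 466.3 × 47.9×10⁻⁴ cm = 2.234 cm³
m(Au) = 2.234 × 19.30 = 43.12 g
n(Au) = 43.12 / 196.97 = 0.2189 mol; n(e⁻) = 3 × 0.2189 = 0.6567 mol
Q = 0.6567 × 96485 / 0.942 = 67260 C
t = 67260 / 13.3 = 5057 s = 1.40 h

1.40 h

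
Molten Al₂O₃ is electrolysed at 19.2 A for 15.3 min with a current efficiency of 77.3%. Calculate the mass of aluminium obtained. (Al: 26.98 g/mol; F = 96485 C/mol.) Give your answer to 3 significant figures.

Q = 19.2 × 918 = 17630 C
n(e⁻) = 17630 / 96485 = 0.1827 mol
Al³⁺ + 3e⁻ → Al, so theoretical m(Al) = 0.06090 × 26.98 = 1.643 g
Actual mass = 77.3% × 1.643 = 1.27 g

1.27 g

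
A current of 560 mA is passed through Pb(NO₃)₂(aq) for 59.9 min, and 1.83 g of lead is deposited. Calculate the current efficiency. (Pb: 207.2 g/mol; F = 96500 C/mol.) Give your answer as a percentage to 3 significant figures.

84.7%

Q = 0.560 × 3594 = 2013 C
n(e⁻) = 2013 / 96500 = 0.02086 mol
Pb²⁺ + 2e⁻ → Pb, so theoretical n(Pb) = 0.01043 mol → 2.161 g
Efficiency = 1.83 / 2.161 = 0.8468 = 84.7%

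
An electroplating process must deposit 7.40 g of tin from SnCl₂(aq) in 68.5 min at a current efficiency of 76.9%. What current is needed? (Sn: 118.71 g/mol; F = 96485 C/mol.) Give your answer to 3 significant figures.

n(Sn) = 7.40 / 118.71 = 0.06234 mol
Sn²⁺ + 2e⁻ → Sn, so n(e⁻) = 2 × 0.06234 = 0.1247 mol
Q = 0.1247 × 96485 / 0.769 = 15650 C
I = Q / t = 15650 / 4110 s = 3.81 A

3.81 A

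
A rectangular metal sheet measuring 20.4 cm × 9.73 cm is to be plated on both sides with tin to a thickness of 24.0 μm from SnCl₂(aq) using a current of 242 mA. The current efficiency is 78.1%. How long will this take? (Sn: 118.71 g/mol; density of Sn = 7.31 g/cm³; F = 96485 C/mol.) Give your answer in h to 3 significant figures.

Plated area = 2 × 20.4 × 9.73 = 397.0 cm²
Volume = 397.0 × 24.0×10⁻⁴ cm = 0.9528 cm³
m(Sn) = 0.9528 × 7.31 = 6.965 g
n(Sn) = 6.965 / 118.71 = 0.05867 mol; n(e⁻) = 2 × 0.05867 = 0.1173 mol
Q = 0.1173 × 96485 / 0.781 = 14490 C
t = 14490 / 0.242 = 59880 s = 16.6 h

16.6 h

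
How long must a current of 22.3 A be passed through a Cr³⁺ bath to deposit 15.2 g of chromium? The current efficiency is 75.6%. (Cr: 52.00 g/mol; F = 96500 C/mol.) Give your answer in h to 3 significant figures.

1.39 h

n(Cr) = 15.2 / 52.00 = 0.2923 mol
Cr³⁺ + 3e⁻ → Cr, so n(e⁻) = 3 × 0.2923 = 0.8769 mol
Q = 0.8769 × 96500 / 0.756 = 1.119×10^5 C
t = Q / I = 1.119×10^5 / 22.3 = 5018 s = 1.39 h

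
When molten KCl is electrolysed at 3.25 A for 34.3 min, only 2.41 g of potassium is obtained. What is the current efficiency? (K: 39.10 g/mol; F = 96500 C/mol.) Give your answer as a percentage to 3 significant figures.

Q = 3.25 × 2058 = 6689 C
n(e⁻) = 6689 / 96500 = 0.06932 mol
K⁺ + e⁻ → K, so theoretical n(K) = 0.06932 mol → 2.710 g
Efficiency = 2.41 / 2.710 = 0.8893 = 88.9%

88.9%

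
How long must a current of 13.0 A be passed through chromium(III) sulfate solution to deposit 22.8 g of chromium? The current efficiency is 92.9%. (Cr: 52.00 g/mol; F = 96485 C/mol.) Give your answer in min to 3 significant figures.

n(Cr) = 22.8 / 52.00 = 0.4385 mol
Cr³⁺ + 3e⁻ → Cr, so n(e⁻) = 3 × 0.4385 = 1.316 mol
Q = 1.316 × 96485 / 0.929 = 1.367×10^5 C
t = Q / I = 1.367×10^5 / 13.0 = 10520 s = 175 min

175 min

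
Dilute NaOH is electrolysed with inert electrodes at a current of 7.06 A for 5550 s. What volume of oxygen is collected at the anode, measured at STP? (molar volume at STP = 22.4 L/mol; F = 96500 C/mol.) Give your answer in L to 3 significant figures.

Q = It = 7.06 × 5550 = 39180 C
n(e⁻) = Q/F = 39180/96500 = 0.4060 mol
2H₂O → O₂ + 4H⁺ + 4e⁻, so n(O₂) = 0.4060 / 4 = 0.1015 mol
V = 0.1015 × 22.4 = 2.274 L

2.27 L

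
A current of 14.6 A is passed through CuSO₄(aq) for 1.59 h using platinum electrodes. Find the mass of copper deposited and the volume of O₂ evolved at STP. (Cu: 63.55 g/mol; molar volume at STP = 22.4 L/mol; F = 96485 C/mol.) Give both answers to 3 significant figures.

27.5 g Cu; 4.85 L O₂

Q = 14.6 × 5724 = 83570 C; n(e⁻) = 83570 / 96485 = 0.8661 mol
Cathode: Cu²⁺ + 2e⁻ → Cu → n(Cu) = 0.8661/2 = 0.4331 mol → 27.5 g
Anode: 2H₂O → O₂ + 4H⁺ + 4e⁻ → n(O₂) = 0.8661/4 = 0.2165 mol → 4.85 L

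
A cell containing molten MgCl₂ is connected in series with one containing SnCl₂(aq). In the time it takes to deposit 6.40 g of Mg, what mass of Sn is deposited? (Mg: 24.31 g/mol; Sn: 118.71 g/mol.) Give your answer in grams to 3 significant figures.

n(Mg) = 6.40 / 24.31 = 0.2633 mol
Mg²⁺ + 2e⁻ → Mg, so n(e⁻) = 2 × 0.2633 = 0.5266 mol
In series, the same 0.5266 mol of electrons flows through the second cell.
Sn²⁺ + 2e⁻ → Sn, so n(Sn) = 0.5266 / 2 = 0.2633 mol
m(Sn) = 0.2633 × 118.71 = 31.3 g

31.3 g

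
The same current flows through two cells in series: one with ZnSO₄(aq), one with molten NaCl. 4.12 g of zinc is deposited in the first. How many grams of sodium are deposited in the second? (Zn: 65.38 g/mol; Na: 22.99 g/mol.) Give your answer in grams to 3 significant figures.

2.90 g

n(Zn) = 4.12 / 65.38 = 0.06302 mol
Zn²⁺ + 2e⁻ → Zn, so n(e⁻) = 2 × 0.06302 = 0.1260 mol
Since the cells are in series, n(e⁻) in the Na cell is also 0.1260 mol.
Na⁺ + e⁻ → Na, so n(Na) = 0.1260 mol
m(Na) = 0.1260 × 22.99 = 2.90 g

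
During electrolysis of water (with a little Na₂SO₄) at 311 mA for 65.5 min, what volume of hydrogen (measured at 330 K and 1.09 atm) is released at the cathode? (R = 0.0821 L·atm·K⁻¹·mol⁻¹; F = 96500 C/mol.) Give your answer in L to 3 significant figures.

Q = 0.311 A × 3930 s = 1222 C
n(e⁻) = Q/F = 1222/96500 = 0.01266 mol
2H⁺ + 2e⁻ → H₂, so n(H₂) = 0.01266 / 2 = 0.006330 mol
V = nRT/P = 0.006330 × 0.0821 × 330 / 1.09 = 0.1573 L

0.157 L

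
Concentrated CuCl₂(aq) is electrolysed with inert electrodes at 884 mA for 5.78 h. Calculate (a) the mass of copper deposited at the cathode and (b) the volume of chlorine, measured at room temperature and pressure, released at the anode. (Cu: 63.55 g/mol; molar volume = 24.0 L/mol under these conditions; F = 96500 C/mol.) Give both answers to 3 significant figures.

6.06 g Cu; 2.29 L Cl₂

Q = 0.884 × 20808 = 18390 C; n(e⁻) = 18390 / 96500 = 0.1906 mol
Cathode: Cu²⁺ + 2e⁻ → Cu → n(Cu) = 0.1906/2 = 0.09530 mol → 6.06 g
Anode: 2Cl⁻ → Cl₂ + 2e⁻ → n(Cl₂) = 0.1906/2 = 0.09530 mol → 2.29 L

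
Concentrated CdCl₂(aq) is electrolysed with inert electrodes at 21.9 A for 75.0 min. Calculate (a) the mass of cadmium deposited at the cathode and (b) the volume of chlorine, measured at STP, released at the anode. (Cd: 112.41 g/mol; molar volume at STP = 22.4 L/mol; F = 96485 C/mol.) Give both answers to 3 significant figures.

Q = 21.9 × 4500 = 98550 C; n(e⁻) = 98550 / 96485 = 1.021 mol
Cathode: Cd²⁺ + 2e⁻ → Cd → n(Cd) = 1.021/2 = 0.5105 mol → 57.4 g
Anode: 2Cl⁻ → Cl₂ + 2e⁻ → n(Cl₂) = 1.021/2 = 0.5105 mol → 11.4 L

57.4 g Cd; 11.4 L Cl₂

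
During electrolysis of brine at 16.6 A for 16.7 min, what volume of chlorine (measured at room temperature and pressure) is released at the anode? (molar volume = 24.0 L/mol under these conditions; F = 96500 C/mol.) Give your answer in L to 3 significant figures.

2.07 L

Charge passed = 16.6 × 1002 = 16630 C
Moles of electrons = 16630 / 96500 = 0.1723 mol
2Cl⁻ → Cl₂ + 2e⁻, so n(Cl₂) = 0.1723 / 2 = 0.08615 mol
V = 0.08615 × 24.0 = 2.068 L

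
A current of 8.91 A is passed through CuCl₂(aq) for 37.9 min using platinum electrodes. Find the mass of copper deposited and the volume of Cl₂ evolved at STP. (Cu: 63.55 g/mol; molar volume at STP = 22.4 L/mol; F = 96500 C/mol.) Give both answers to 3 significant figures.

Q = 8.91 × 2274 = 20260 C; n(e⁻) = 20260 / 96500 = 0.2099 mol
Cathode: Cu²⁺ + 2e⁻ → Cu → n(Cu) = 0.2099/2 = 0.1050 mol → 6.67 g
Anode: 2Cl⁻ → Cl₂ + 2e⁻ → n(Cl₂) = 0.2099/2 = 0.1050 mol → 2.35 L

6.67 g Cu; 2.35 L Cl₂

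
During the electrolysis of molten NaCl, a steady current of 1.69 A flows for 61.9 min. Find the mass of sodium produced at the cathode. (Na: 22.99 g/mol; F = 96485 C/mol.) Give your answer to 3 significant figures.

Q = 1.69 A × 3714 s = 6277 C
n(e⁻) = Q/F = 6277/96485 = 0.06506 mol
Na⁺ + e⁻ → Na, so n(Na) = 0.06506 mol
m = 0.06506 × 22.99 = 1.50 g

1.50 g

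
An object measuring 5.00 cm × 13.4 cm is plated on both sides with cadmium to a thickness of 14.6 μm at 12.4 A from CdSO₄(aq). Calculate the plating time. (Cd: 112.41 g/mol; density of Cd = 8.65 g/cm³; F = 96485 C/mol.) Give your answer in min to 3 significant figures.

Plated area = 2 × 5.00 × 13.4 = 134.0 cm²
Volume = 134.0 × 14.6×10⁻⁴ cm = 0.1956 cm³
m(Cd) = 0.1956 × 8.65 = 1.692 g
n(Cd) = 1.692 / 112.41 = 0.01505 mol; n(e⁻) = 2 × 0.01505 = 0.03010 mol
Q = 0.03010 × 96485 = 2904 C
t = 2904 / 12.4 = 234.2 s = 3.90 min

3.90 min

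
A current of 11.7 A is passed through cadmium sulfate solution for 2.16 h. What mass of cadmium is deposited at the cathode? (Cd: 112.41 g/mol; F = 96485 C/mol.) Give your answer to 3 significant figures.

Q = It = 11.7 × 7776 = 90980 C
n(e⁻) = 90980 / 96485 = 0.9429 mol
Cd²⁺ + 2e⁻ → Cd, so n(Cd) = 0.9429 / 2 = 0.4715 mol
m = 0.4715 × 112.41 = 53.0 g

53.0 g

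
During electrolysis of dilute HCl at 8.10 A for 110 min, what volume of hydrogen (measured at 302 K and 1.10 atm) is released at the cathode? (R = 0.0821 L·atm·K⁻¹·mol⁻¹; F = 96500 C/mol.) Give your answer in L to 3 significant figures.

Q = 8.10 A × 6600 s = 53460 C
Moles of electrons = 53460 / 96500 = 0.5540 mol
2H⁺ + 2e⁻ → H₂, so n(H₂) = 0.5540 / 2 = 0.2770 mol
V = nRT/P = 0.2770 × 0.0821 × 302 / 1.10 = 6.244 L

6.24 L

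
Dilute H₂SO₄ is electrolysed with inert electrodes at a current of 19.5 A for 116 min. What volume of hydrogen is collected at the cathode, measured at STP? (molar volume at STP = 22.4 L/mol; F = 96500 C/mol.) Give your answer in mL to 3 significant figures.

Charge passed = 19.5 × 6960 = 1.357×10^5 C
n(e⁻) = 1.357×10^5 / 96500 = 1.406 mol
2H⁺ + 2e⁻ → H₂, so n(H₂) = 1.406 / 2 = 0.7030 mol
V = 0.7030 × 22.4 = 15.75 L
= 15800 mL

15800 mL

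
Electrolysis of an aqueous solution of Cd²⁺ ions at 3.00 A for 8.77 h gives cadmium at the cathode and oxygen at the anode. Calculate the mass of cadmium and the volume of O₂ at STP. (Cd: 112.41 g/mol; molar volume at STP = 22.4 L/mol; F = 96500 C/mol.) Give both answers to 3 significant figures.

55.2 g Cd; 5.50 L O₂

Q = 3.00 × 31572 = 94720 C; n(e⁻) = 94720 / 96500 = 0.9816 mol
Cathode: Cd²⁺ + 2e⁻ → Cd → n(Cd) = 0.9816/2 = 0.4908 mol → 55.2 g
Anode: 2H₂O → O₂ + 4H⁺ + 4e⁻ → n(O₂) = 0.9816/4 = 0.2454 mol → 5.50 L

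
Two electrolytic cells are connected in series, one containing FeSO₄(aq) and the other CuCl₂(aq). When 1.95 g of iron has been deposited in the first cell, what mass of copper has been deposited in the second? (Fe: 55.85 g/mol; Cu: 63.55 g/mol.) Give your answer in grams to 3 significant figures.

2.22 g

n(Fe) = 1.95 / 55.85 = 0.03491 mol
Fe²⁺ + 2e⁻ → Fe, so n(e⁻) = 2 × 0.03491 = 0.06982 mol
Same current for the same time ⇒ same n(e⁻) = 0.06982 mol in both cells.
Cu²⁺ + 2e⁻ → Cu, so n(Cu) = 0.06982 / 2 = 0.03491 mol
m(Cu) = 0.03491 × 63.55 = 2.22 g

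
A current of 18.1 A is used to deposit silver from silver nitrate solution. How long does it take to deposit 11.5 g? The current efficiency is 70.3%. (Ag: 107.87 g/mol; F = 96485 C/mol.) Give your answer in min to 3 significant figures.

13.5 min

n(Ag) = 11.5 / 107.87 = 0.1066 mol
Ag⁺ + e⁻ → Ag, so n(e⁻) = 0.1066 mol
Q = 0.1066 × 96485 / 0.703 = 14630 C
t = Q / I = 14630 / 18.1 = 808.3 s = 13.5 min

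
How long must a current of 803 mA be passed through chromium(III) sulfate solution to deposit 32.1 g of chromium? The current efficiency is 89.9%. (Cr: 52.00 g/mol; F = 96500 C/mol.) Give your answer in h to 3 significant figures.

68.8 h

n(Cr) = 32.1 / 52.00 = 0.6173 mol
Cr³⁺ + 3e⁻ → Cr, so n(e⁻) = 3 × 0.6173 = 1.852 mol
Q = 1.852 × 96500 / 0.899 = 1.988×10^5 C
t = Q / I = 1.988×10^5 / 0.803 = 2.476×10^5 s = 68.8 h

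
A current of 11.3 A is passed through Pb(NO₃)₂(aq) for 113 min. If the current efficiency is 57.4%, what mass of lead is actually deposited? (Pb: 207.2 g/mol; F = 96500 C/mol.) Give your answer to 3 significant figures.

Q = 11.3 × 6780 = 76610 C
n(e⁻) = 76610 / 96500 = 0.7939 mol
Pb²⁺ + 2e⁻ → Pb, so theoretical m(Pb) = 0.3970 × 207.2 = 82.26 g
Actual mass = 57.4% × 82.26 = 47.2 g

47.2 g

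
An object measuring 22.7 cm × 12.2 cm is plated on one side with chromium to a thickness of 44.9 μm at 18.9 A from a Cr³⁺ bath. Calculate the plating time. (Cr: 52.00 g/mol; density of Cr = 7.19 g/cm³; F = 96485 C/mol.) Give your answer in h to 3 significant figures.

0.731 h

Plated area = 22.7 × 12.2 = 276.9 cm²
Volume = 276.9 × 44.9×10⁻⁴ cm = 1.243 cm³
m(Cr) = 1.243 × 7.19 = 8.937 g
n(Cr) = 8.937 / 52.00 = 0.1719 mol; n(e⁻) = 3 × 0.1719 = 0.5157 mol
Q = 0.5157 × 96485 = 49760 C
t = 49760 / 18.9 = 2633 s = 0.731 h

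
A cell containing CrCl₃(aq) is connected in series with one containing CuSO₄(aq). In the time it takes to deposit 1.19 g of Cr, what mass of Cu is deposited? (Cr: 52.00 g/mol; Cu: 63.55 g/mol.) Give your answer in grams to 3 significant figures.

2.18 g

n(Cr) = 1.19 / 52.00 = 0.02288 mol
Cr³⁺ + 3e⁻ → Cr, so n(e⁻) = 3 × 0.02288 = 0.06864 mol
In series, the same 0.06864 mol of electrons flows through the second cell.
Cu²⁺ + 2e⁻ → Cu, so n(Cu) = 0.06864 / 2 = 0.03432 mol
m(Cu) = 0.03432 × 63.55 = 2.18 g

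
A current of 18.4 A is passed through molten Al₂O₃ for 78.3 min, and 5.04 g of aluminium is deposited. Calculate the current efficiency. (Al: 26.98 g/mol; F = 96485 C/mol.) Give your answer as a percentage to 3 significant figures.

62.6%

Q = 18.4 × 4698 = 86440 C
n(e⁻) = 86440 / 96485 = 0.8959 mol
Al³⁺ + 3e⁻ → Al, so theoretical n(Al) = 0.2986 mol → 8.056 g
Efficiency = 5.04 / 8.056 = 0.6256 = 62.6%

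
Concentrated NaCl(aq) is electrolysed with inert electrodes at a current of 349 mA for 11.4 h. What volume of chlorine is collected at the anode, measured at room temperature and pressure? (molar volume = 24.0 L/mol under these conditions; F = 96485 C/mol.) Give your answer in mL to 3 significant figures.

Q = 0.349 A × 41040 s = 14320 C
Moles of electrons = 14320 / 96485 = 0.1484 mol
2Cl⁻ → Cl₂ + 2e⁻, so n(Cl₂) = 0.1484 / 2 = 0.07420 mol
V = 0.07420 × 24.0 = 1.781 L
= 1780 mL

1780 mL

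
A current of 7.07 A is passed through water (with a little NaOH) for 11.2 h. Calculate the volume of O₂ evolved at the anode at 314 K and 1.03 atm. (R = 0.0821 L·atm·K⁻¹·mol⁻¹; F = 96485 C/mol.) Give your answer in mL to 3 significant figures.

18500 mL

Q = 7.07 A × 40320 s = 2.851×10^5 C
n(e⁻) = Q/F = 2.851×10^5/96485 = 2.955 mol
2H₂O → O₂ + 4H⁺ + 4e⁻, so n(O₂) = 2.955 / 4 = 0.7388 mol
V = nRT/P = 0.7388 × 0.0821 × 314 / 1.03 = 18.49 L
= 18500 mL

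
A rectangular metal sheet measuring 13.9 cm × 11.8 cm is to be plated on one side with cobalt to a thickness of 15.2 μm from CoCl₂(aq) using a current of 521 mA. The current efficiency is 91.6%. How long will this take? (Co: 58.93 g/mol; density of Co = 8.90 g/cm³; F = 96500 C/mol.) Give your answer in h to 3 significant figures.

4.23 h

Plated area = 13.9 × 11.8 = 164.0 cm²
Volume = 164.0 × 15.2×10⁻⁴ cm = 0.2493 cm³
m(Co) = 0.2493 × 8.90 = 2.219 g
n(Co) = 2.219 / 58.93 = 0.03765 mol; n(e⁻) = 2 × 0.03765 = 0.07530 mol
Q = 0.07530 × 96500 / 0.916 = 7933 C
t = 7933 / 0.521 = 15230 s = 4.23 h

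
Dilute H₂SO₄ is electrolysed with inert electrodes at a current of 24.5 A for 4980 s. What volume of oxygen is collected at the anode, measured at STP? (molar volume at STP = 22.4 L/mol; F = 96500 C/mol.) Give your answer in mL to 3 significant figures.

7080 mL

Charge passed = 24.5 × 4980 = 1.220×10^5 C
n(e⁻) = 1.220×10^5 / 96500 = 1.264 mol
2H₂O → O₂ + 4H⁺ + 4e⁻, so n(O₂) = 1.264 / 4 = 0.3160 mol
V = 0.3160 × 22.4 = 7.078 L
= 7080 mL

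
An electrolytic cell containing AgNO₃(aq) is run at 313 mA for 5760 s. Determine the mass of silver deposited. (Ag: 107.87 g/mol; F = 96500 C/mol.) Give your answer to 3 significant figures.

Charge passed = 0.313 × 5760 = 1803 C
n(e⁻) = 1803 / 96500 = 0.01868 mol
Ag⁺ + e⁻ → Ag, so n(Ag) = 0.01868 mol
m = 0.01868 × 107.87 = 2.02 g

2.02 g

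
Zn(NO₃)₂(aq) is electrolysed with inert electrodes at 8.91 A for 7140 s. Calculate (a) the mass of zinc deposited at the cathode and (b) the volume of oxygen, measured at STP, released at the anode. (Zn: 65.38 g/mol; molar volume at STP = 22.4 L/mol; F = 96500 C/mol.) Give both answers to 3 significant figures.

21.6 g Zn; 3.69 L O₂

Q = 8.91 × 7140 = 63620 C; n(e⁻) = 63620 / 96500 = 0.6593 mol
Cathode: Zn²⁺ + 2e⁻ → Zn → n(Zn) = 0.6593/2 = 0.3297 mol → 21.6 g
Anode: 2H₂O → O₂ + 4H⁺ + 4e⁻ → n(O₂) = 0.6593/4 = 0.1648 mol → 3.69 L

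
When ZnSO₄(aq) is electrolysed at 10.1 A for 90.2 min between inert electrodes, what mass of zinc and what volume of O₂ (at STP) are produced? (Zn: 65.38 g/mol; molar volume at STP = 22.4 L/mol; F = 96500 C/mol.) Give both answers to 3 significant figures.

18.5 g Zn; 3.17 L O₂

Q = 10.1 × 5412 = 54660 C; n(e⁻) = 54660 / 96500 = 0.5664 mol
Cathode: Zn²⁺ + 2e⁻ → Zn → n(Zn) = 0.5664/2 = 0.2832 mol → 18.5 g
Anode: 2H₂O → O₂ + 4H⁺ + 4e⁻ → n(O₂) = 0.5664/4 = 0.1416 mol → 3.17 L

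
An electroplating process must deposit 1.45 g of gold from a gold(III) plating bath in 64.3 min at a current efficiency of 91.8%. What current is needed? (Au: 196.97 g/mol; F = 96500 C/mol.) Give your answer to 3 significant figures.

0.602 A

n(Au) = 1.45 / 196.97 = 0.007362 mol
Au³⁺ + 3e⁻ → Au, so n(e⁻) = 3 × 0.007362 = 0.02209 mol
Q = 0.02209 × 96500 / 0.918 = 2322 C
I = Q / t = 2322 / 3858 s = 0.602 A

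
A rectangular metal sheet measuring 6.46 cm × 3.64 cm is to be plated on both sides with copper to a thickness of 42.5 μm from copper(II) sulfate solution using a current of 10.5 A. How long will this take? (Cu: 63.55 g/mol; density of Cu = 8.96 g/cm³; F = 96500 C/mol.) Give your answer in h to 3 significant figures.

0.144 h

Plated area = 2 × 6.46 × 3.64 = 47.03 cm²
Volume = 47.03 × 42.5×10⁻⁴ cm = 0.1999 cm³
m(Cu) = 0.1999 × 8.96 = 1.791 g
n(Cu) = 1.791 / 63.55 = 0.02818 mol; n(e⁻) = 2 × 0.02818 = 0.05636 mol
Q = 0.05636 × 96500 = 5439 C
t = 5439 / 10.5 = 518.0 s = 0.144 h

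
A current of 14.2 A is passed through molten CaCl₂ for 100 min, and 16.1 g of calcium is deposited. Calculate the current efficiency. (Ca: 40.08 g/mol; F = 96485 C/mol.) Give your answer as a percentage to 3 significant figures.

91.0%

Q = 14.2 × 6000 = 85200 C
n(e⁻) = 85200 / 96485 = 0.8830 mol
Ca²⁺ + 2e⁻ → Ca, so theoretical n(Ca) = 0.4415 mol → 17.70 g
Efficiency = 16.1 / 17.70 = 0.9096 = 91.0%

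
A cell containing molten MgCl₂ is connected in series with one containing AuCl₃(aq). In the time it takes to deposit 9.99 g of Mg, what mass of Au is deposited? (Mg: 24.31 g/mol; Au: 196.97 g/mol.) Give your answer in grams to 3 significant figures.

n(Mg) = 9.99 / 24.31 = 0.4109 mol
Mg²⁺ + 2e⁻ → Mg, so n(e⁻) = 2 × 0.4109 = 0.8218 mol
Same current for the same time ⇒ same n(e⁻) = 0.8218 mol in both cells.
Au³⁺ + 3e⁻ → Au, so n(Au) = 0.8218 / 3 = 0.2739 mol
m(Au) = 0.2739 × 196.97 = 54.0 g

54.0 g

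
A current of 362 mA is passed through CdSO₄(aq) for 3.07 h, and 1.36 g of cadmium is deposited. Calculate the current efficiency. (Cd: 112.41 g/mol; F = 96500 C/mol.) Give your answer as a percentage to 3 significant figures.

Q = 0.362 × 11052 = 4001 C
n(e⁻) = 4001 / 96500 = 0.04146 mol
Cd²⁺ + 2e⁻ → Cd, so theoretical n(Cd) = 0.02073 mol → 2.330 g
Efficiency = 1.36 / 2.330 = 0.5837 = 58.4%

58.4%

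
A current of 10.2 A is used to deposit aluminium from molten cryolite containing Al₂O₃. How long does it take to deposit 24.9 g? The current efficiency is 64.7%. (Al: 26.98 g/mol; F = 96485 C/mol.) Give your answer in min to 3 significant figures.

675 min

n(Al) = 24.9 / 26.98 = 0.9229 mol
Al³⁺ + 3e⁻ → Al, so n(e⁻) = 3 × 0.9229 = 2.769 mol
Q = 2.769 × 96485 / 0.647 = 4.129×10^5 C
t = Q / I = 4.129×10^5 / 10.2 = 40480 s = 675 min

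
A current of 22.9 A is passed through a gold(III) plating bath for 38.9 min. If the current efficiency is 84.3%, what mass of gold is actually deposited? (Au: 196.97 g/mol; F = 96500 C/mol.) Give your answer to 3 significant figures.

Q = 22.9 × 2334 = 53450 C
n(e⁻) = 53450 / 96500 = 0.5539 mol
Au³⁺ + 3e⁻ → Au, so theoretical m(Au) = 0.1846 × 196.97 = 36.36 g
Actual mass = 84.3% × 36.36 = 30.7 g

30.7 g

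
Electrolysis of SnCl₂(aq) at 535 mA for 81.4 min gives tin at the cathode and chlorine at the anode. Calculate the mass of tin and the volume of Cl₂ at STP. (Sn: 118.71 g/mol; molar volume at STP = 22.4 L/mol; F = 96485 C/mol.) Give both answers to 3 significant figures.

Q = 0.535 × 4884 = 2613 C; n(e⁻) = 2613 / 96485 = 0.02708 mol
Cathode: Sn²⁺ + 2e⁻ → Sn → n(Sn) = 0.02708/2 = 0.01354 mol → 1.61 g
Anode: 2Cl⁻ → Cl₂ + 2e⁻ → n(Cl₂) = 0.02708/2 = 0.01354 mol → 0.303 L

1.61 g Sn; 0.303 L Cl₂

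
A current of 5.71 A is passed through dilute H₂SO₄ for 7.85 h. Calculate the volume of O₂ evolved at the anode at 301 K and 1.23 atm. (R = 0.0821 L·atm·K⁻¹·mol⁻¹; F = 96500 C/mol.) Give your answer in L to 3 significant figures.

8.40 L

Charge passed = 5.71 × 28260 = 1.614×10^5 C
n(e⁻) = 1.614×10^5 / 96500 = 1.673 mol
2H₂O → O₂ + 4H⁺ + 4e⁻, so n(O₂) = 1.673 / 4 = 0.4183 mol
V = nRT/P = 0.4183 × 0.0821 × 301 / 1.23 = 8.404 L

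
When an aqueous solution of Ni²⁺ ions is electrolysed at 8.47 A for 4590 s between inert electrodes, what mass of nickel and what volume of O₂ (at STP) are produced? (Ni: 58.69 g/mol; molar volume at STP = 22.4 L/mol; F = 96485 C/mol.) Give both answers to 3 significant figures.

11.8 g Ni; 2.26 L O₂

Q = 8.47 × 4590 = 38880 C; n(e⁻) = 38880 / 96485 = 0.4030 mol
Cathode: Ni²⁺ + 2e⁻ → Ni → n(Ni) = 0.4030/2 = 0.2015 mol → 11.8 g
Anode: 2H₂O → O₂ + 4H⁺ + 4e⁻ → n(O₂) = 0.4030/4 = 0.1008 mol → 2.26 L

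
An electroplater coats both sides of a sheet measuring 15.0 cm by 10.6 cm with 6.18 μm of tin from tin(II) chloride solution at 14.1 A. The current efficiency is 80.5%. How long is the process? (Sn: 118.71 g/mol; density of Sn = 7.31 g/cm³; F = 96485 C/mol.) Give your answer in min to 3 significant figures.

3.43 min

Plated area = 2 × 15.0 × 10.6 = 318.0 cm²
Volume = 318.0 × 6.18×10⁻⁴ cm = 0.1965 cm³
m(Sn) = 0.1965 × 7.31 = 1.436 g
n(Sn) = 1.436 / 118.71 = 0.01210 mol; n(e⁻) = 2 × 0.01210 = 0.02420 mol
Q = 0.02420 × 96485 / 0.805 = 2901 C
t = 2901 / 14.1 = 205.7 s = 3.43 min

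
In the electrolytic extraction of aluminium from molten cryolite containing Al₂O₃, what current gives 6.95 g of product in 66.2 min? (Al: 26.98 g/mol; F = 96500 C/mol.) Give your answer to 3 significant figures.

n(Al) = 6.95 / 26.98 = 0.2576 mol
Al³⁺ + 3e⁻ → Al, so n(e⁻) = 3 × 0.2576 = 0.7728 mol
Q = 0.7728 × 96500 = 74580 C
I = Q / t = 74580 / 3972 s = 18.8 A

18.8 A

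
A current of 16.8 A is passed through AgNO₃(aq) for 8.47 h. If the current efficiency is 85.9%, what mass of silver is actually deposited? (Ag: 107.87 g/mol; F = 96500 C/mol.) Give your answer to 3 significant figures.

Q = 16.8 × 30492 = 5.123×10^5 C
n(e⁻) = 5.123×10^5 / 96500 = 5.309 mol
Ag⁺ + e⁻ → Ag, so theoretical m(Ag) = 5.309 × 107.87 = 572.7 g
Actual mass = 85.9% × 572.7 = 492 g

492 g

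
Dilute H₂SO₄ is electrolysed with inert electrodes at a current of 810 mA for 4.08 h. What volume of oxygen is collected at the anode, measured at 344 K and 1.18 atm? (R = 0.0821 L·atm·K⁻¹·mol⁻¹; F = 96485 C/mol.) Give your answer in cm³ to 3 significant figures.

738 cm³

Q = It = 0.810 × 14688 = 11900 C
Moles of electrons = 11900 / 96485 = 0.1233 mol
2H₂O → O₂ + 4H⁺ + 4e⁻, so n(O₂) = 0.1233 / 4 = 0.03083 mol
V = nRT/P = 0.03083 × 0.0821 × 344 / 1.18 = 0.7379 L
= 738 cm³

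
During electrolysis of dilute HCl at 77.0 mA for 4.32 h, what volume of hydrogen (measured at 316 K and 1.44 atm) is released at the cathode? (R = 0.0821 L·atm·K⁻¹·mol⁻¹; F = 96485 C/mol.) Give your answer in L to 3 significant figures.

Q = It = 0.0770 × 15552 = 1198 C
Moles of electrons = 1198 / 96485 = 0.01242 mol
2H⁺ + 2e⁻ → H₂, so n(H₂) = 0.01242 / 2 = 0.006210 mol
V = nRT/P = 0.006210 × 0.0821 × 316 / 1.44 = 0.1119 L

0.112 L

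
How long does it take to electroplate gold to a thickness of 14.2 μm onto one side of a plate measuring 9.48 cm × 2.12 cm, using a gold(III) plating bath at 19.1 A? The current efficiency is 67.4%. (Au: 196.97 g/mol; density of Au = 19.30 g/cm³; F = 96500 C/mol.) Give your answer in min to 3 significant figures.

Plated area = 9.48 × 2.12 = 20.10 cm²
Volume = 20.10 × 14.2×10⁻⁴ cm = 0.02854 cm³
m(Au) = 0.02854 × 19.30 = 0.5508 g
n(Au) = 0.5508 / 196.97 = 0.002796 mol; n(e⁻) = 3 × 0.002796 = 0.008388 mol
Q = 0.008388 × 96500 / 0.674 = 1201 C
t = 1201 / 19.1 = 62.88 s = 1.05 min

1.05 min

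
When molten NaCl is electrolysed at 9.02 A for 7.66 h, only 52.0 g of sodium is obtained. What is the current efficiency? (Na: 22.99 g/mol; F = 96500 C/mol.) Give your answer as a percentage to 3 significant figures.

87.8%

Q = 9.02 × 27576 = 2.487×10^5 C
n(e⁻) = 2.487×10^5 / 96500 = 2.577 mol
Na⁺ + e⁻ → Na, so theoretical n(Na) = 2.577 mol → 59.25 g
Efficiency = 52.0 / 59.25 = 0.8776 = 87.8%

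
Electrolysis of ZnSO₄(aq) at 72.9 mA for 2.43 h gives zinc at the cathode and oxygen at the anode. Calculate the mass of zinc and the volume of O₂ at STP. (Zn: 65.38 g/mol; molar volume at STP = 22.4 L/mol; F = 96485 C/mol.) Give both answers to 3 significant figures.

0.216 g Zn; 0.0370 L O₂

Q = 0.0729 × 8748 = 637.7 C; n(e⁻) = 637.7 / 96485 = 0.006609 mol
Cathode: Zn²⁺ + 2e⁻ → Zn → n(Zn) = 0.006609/2 = 0.003305 mol → 0.216 g
Anode: 2H₂O → O₂ + 4H⁺ + 4e⁻ → n(O₂) = 0.006609/4 = 0.001652 mol → 0.0370 L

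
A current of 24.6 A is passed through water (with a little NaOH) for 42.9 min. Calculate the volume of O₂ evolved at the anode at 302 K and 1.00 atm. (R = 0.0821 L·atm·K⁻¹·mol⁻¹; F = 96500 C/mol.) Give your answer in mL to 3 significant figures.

4070 mL

Q = It = 24.6 × 2574 = 63320 C
n(e⁻) = 63320 / 96500 = 0.6562 mol
2H₂O → O₂ + 4H⁺ + 4e⁻, so n(O₂) = 0.6562 / 4 = 0.1641 mol
V = nRT/P = 0.1641 × 0.0821 × 302 / 1.00 = 4.069 L
= 4070 mL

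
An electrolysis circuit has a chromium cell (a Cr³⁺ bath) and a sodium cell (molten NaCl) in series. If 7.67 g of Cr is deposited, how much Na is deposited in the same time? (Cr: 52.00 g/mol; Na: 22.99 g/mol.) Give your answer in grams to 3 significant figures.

10.2 g

n(Cr) = 7.67 / 52.00 = 0.1475 mol
Cr³⁺ + 3e⁻ → Cr, so n(e⁻) = 3 × 0.1475 = 0.4425 mol
Since the cells are in series, n(e⁻) in the Na cell is also 0.4425 mol.
Na⁺ + e⁻ → Na, so n(Na) = 0.4425 mol
m(Na) = 0.4425 × 22.99 = 10.2 g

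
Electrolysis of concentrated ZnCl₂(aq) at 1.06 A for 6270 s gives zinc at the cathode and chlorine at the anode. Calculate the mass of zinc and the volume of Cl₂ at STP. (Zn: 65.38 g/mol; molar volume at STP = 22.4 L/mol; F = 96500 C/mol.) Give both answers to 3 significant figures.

2.25 g Zn; 0.771 L Cl₂

Q = 1.06 × 6270 = 6646 C; n(e⁻) = 6646 / 96500 = 0.06887 mol
Cathode: Zn²⁺ + 2e⁻ → Zn → n(Zn) = 0.06887/2 = 0.03444 mol → 2.25 g
Anode: 2Cl⁻ → Cl₂ + 2e⁻ → n(Cl₂) = 0.06887/2 = 0.03444 mol → 0.771 L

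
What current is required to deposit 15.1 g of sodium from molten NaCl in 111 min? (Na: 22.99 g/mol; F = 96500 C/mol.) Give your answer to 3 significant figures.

n(Na) = 15.1 / 22.99 = 0.6568 mol
Na⁺ + e⁻ → Na, so n(e⁻) = 0.6568 mol
Q = 0.6568 × 96500 = 63380 C
I = Q / t = 63380 / 6660 s = 9.52 A

9.52 A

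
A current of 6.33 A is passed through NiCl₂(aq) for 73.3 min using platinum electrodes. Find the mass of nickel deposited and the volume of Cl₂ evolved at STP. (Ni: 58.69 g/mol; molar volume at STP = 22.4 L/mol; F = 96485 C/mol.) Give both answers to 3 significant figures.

Q = 6.33 × 4398 = 27840 C; n(e⁻) = 27840 / 96485 = 0.2885 mol
Cathode: Ni²⁺ + 2e⁻ → Ni → n(Ni) = 0.2885/2 = 0.1443 mol → 8.47 g
Anode: 2Cl⁻ → Cl₂ + 2e⁻ → n(Cl₂) = 0.2885/2 = 0.1443 mol → 3.23 L

8.47 g Ni; 3.23 L Cl₂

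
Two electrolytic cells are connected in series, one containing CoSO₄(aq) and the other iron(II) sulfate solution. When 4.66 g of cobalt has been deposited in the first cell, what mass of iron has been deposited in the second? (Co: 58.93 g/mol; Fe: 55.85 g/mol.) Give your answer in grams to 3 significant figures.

n(Co) = 4.66 / 58.93 = 0.07908 mol
Co²⁺ + 2e⁻ → Co, so n(e⁻) = 2 × 0.07908 = 0.1582 mol
Same current for the same time ⇒ same n(e⁻) = 0.1582 mol in both cells.
Fe²⁺ + 2e⁻ → Fe, so n(Fe) = 0.1582 / 2 = 0.07910 mol
m(Fe) = 0.07910 × 55.85 = 4.42 g

4.42 g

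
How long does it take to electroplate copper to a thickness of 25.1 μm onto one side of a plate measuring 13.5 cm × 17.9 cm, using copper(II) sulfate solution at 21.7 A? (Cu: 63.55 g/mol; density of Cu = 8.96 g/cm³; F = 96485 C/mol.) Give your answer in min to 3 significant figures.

Plated area = 13.5 × 17.9 = 241.7 cm²
Volume = 241.7 × 25.1×10⁻⁴ cm = 0.6067 cm³
m(Cu) = 0.6067 × 8.96 = 5.436 g
n(Cu) = 5.436 / 63.55 = 0.08554 mol; n(e⁻) = 2 × 0.08554 = 0.1711 mol
Q = 0.1711 × 96485 = 16510 C
t = 16510 / 21.7 = 760.8 s = 12.7 min

12.7 min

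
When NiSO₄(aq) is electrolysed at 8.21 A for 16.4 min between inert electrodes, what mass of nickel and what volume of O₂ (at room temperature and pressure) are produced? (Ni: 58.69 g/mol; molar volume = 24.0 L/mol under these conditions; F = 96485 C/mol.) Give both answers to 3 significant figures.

2.46 g Ni; 0.502 L O₂

Q = 8.21 × 984 = 8079 C; n(e⁻) = 8079 / 96485 = 0.08373 mol
Cathode: Ni²⁺ + 2e⁻ → Ni → n(Ni) = 0.08373/2 = 0.04187 mol → 2.46 g
Anode: 2H₂O → O₂ + 4H⁺ + 4e⁻ → n(O₂) = 0.08373/4 = 0.02093 mol → 0.502 L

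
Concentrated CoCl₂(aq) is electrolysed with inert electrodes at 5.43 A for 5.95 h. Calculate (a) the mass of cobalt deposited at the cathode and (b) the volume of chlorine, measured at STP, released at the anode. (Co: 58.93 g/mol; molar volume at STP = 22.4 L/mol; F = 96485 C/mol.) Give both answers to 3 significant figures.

Q = 5.43 × 21420 = 1.163×10^5 C; n(e⁻) = 1.163×10^5 / 96485 = 1.205 mol
Cathode: Co²⁺ + 2e⁻ → Co → n(Co) = 1.205/2 = 0.6025 mol → 35.5 g
Anode: 2Cl⁻ → Cl₂ + 2e⁻ → n(Cl₂) = 1.205/2 = 0.6025 mol → 13.5 L

35.5 g Co; 13.5 L Cl₂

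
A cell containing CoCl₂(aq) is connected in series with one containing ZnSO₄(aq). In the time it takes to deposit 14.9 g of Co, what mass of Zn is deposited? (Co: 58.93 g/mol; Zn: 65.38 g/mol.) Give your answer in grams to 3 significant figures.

16.5 g

n(Co) = 14.9 / 58.93 = 0.2528 mol
Co²⁺ + 2e⁻ → Co, so n(e⁻) = 2 × 0.2528 = 0.5056 mol
The cells are in series, so the same charge (and hence the same n(e⁻) = 0.5056 mol) passes through both.
Zn²⁺ + 2e⁻ → Zn, so n(Zn) = 0.5056 / 2 = 0.2528 mol
m(Zn) = 0.2528 × 65.38 = 16.5 g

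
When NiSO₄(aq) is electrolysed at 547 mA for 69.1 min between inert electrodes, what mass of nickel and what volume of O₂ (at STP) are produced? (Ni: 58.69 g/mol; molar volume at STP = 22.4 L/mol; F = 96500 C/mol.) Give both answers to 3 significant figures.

Q = 0.547 × 4146 = 2268 C; n(e⁻) = 2268 / 96500 = 0.02350 mol
Cathode: Ni²⁺ + 2e⁻ → Ni → n(Ni) = 0.02350/2 = 0.01175 mol → 0.690 g
Anode: 2H₂O → O₂ + 4H⁺ + 4e⁻ → n(O₂) = 0.02350/4 = 0.005875 mol → 0.132 L

0.690 g Ni; 0.132 L O₂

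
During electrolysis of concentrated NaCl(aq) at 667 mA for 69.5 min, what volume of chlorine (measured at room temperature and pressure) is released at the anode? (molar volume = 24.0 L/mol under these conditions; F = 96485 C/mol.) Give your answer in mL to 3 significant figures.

346 mL

Charge passed = 0.667 × 4170 = 2781 C
Moles of electrons = 2781 / 96485 = 0.02882 mol
2Cl⁻ → Cl₂ + 2e⁻, so n(Cl₂) = 0.02882 / 2 = 0.01441 mol
V = 0.01441 × 24.0 = 0.3458 L
= 346 mL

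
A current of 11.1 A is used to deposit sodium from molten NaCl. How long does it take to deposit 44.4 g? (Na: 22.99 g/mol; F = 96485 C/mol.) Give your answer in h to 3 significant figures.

n(Na) = 44.4 / 22.99 = 1.931 mol
Na⁺ + e⁻ → Na, so n(e⁻) = 1.931 mol
Q = 1.931 × 96485 = 1.863×10^5 C
t = Q / I = 1.863×10^5 / 11.1 = 16780 s = 4.66 h

4.66 h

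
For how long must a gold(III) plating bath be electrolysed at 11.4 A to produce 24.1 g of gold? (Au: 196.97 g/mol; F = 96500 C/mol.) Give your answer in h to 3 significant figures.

n(Au) = 24.1 / 196.97 = 0.1224 mol
Au³⁺ + 3e⁻ → Au, so n(e⁻) = 3 × 0.1224 = 0.3672 mol
Q = 0.3672 × 96500 = 35430 C
t = Q / I = 35430 / 11.4 = 3108 s = 0.863 h

0.863 h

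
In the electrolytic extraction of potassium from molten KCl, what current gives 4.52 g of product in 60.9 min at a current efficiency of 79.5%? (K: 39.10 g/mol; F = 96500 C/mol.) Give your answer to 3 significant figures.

3.84 A

n(K) = 4.52 / 39.10 = 0.1156 mol
K⁺ + e⁻ → K, so n(e⁻) = 0.1156 mol
Q = 0.1156 × 96500 / 0.795 = 14030 C
I = Q / t = 14030 / 3654 s = 3.84 A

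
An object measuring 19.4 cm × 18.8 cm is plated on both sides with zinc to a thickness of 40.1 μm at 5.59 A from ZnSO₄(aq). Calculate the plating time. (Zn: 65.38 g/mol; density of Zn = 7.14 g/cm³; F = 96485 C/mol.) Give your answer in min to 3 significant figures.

184 min

Plated area = 2 × 19.4 × 18.8 = 729.4 cm²
Volume = 729.4 × 40.1×10⁻⁴ cm = 2.925 cm³
m(Zn) = 2.925 × 7.14 = 20.88 g
n(Zn) = 20.88 / 65.38 = 0.3194 mol; n(e⁻) = 2 × 0.3194 = 0.6388 mol
Q = 0.6388 × 96485 = 61630 C
t = 61630 / 5.59 = 11030 s = 184 min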